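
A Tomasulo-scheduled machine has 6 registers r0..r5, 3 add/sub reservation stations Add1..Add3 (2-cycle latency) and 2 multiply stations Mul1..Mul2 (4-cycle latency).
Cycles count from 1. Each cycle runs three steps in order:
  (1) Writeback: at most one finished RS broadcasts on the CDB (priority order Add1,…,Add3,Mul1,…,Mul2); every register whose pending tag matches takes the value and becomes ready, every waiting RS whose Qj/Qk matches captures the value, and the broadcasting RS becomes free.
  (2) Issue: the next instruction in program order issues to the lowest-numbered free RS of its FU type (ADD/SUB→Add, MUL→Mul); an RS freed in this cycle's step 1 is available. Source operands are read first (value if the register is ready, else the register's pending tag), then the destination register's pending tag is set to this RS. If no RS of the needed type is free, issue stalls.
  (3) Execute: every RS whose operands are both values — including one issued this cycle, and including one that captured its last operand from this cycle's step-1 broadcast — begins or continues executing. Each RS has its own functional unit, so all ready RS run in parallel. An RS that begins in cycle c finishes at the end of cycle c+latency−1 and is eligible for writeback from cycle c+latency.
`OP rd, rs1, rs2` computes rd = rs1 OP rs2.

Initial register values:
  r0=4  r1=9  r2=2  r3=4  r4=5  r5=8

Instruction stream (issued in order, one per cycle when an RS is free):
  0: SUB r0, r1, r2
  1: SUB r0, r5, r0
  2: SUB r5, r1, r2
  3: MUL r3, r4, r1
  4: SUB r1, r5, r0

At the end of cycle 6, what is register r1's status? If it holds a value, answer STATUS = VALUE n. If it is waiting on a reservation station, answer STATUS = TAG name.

c1: issue SUB r0<-Add1 | r0:Add1,r1:9,r2:2,r3:4,r4:5,r5:8
c2: issue SUB r0<-Add2 | r0:Add2,r1:9,r2:2,r3:4,r4:5,r5:8
c3: CDB Add1=7; issue SUB r5<-Add1 | r0:Add2,r1:9,r2:2,r3:4,r4:5,r5:Add1
c4: issue MUL r3<-Mul1 | r0:Add2,r1:9,r2:2,r3:Mul1,r4:5,r5:Add1
c5: CDB Add1=7; issue SUB r1<-Add1 | r0:Add2,r1:Add1,r2:2,r3:Mul1,r4:5,r5:7
c6: CDB Add2=1 | r0:1,r1:Add1,r2:2,r3:Mul1,r4:5,r5:7

STATUS = TAG Add1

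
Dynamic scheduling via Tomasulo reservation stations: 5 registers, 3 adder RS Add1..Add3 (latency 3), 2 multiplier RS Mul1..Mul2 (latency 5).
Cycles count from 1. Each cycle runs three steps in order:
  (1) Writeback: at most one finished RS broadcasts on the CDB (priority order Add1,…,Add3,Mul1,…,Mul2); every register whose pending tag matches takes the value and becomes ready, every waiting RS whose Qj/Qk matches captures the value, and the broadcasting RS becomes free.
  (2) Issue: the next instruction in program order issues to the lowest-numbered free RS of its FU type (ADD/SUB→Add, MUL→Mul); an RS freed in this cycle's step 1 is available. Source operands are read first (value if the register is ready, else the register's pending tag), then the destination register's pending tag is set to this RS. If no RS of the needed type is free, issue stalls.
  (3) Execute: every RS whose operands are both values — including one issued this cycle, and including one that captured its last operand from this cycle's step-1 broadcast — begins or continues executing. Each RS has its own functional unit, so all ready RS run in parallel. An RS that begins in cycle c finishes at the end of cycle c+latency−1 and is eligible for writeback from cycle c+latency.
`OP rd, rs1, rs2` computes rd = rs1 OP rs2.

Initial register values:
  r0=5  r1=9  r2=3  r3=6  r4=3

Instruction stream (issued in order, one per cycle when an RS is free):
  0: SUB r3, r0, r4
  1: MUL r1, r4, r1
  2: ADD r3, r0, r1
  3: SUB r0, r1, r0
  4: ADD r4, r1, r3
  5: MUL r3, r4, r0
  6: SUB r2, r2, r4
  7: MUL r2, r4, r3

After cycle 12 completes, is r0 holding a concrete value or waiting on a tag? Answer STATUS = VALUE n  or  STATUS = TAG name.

STATUS = VALUE 22

cycle 1: issue SUB r3<-Add1 // r0:5,r1:9,r2:3,r3:Add1,r4:3
cycle 2: issue MUL r1<-Mul1 // r0:5,r1:Mul1,r2:3,r3:Add1,r4:3
cycle 3: issue ADD r3<-Add2 // r0:5,r1:Mul1,r2:3,r3:Add2,r4:3
cycle 4: CDB Add1=2; issue SUB r0<-Add1 // r0:Add1,r1:Mul1,r2:3,r3:Add2,r4:3
cycle 5: issue ADD r4<-Add3 // r0:Add1,r1:Mul1,r2:3,r3:Add2,r4:Add3
cycle 6: issue MUL r3<-Mul2 // r0:Add1,r1:Mul1,r2:3,r3:Mul2,r4:Add3
cycle 7: CDB Mul1=27; stall // r0:Add1,r1:27,r2:3,r3:Mul2,r4:Add3
cycle 8: stall // r0:Add1,r1:27,r2:3,r3:Mul2,r4:Add3
cycle 9: stall // r0:Add1,r1:27,r2:3,r3:Mul2,r4:Add3
cycle 10: CDB Add1=22; issue SUB r2<-Add1 // r0:22,r1:27,r2:Add1,r3:Mul2,r4:Add3
cycle 11: CDB Add2=32; issue MUL r2<-Mul1 // r0:22,r1:27,r2:Mul1,r3:Mul2,r4:Add3
cycle 12: - // r0:22,r1:27,r2:Mul1,r3:Mul2,r4:Add3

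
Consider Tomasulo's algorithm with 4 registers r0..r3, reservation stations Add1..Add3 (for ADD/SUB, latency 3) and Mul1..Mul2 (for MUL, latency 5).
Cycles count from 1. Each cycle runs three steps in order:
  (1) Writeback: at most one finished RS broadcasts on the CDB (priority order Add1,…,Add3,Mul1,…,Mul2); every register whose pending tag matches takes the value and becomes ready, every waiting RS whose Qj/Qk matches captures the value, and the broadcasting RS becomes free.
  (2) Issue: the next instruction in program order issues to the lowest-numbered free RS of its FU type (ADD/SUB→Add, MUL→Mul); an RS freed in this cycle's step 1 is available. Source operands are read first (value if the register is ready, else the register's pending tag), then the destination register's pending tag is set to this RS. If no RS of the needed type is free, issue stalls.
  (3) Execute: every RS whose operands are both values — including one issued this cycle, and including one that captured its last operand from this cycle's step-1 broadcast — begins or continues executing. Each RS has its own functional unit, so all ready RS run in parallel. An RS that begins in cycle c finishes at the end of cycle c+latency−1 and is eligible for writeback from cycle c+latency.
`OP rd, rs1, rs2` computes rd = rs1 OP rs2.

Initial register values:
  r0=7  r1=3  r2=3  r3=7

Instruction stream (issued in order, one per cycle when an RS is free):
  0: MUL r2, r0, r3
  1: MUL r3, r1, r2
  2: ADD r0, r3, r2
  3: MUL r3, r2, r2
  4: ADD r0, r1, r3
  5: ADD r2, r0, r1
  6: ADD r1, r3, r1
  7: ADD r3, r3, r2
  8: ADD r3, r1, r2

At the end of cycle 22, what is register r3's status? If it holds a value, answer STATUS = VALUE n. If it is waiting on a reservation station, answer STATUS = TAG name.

cycle 1: issue MUL r2<-Mul1 // r0:7,r1:3,r2:Mul1,r3:7
cycle 2: issue MUL r3<-Mul2 // r0:7,r1:3,r2:Mul1,r3:Mul2
cycle 3: issue ADD r0<-Add1 // r0:Add1,r1:3,r2:Mul1,r3:Mul2
cycle 4: stall // r0:Add1,r1:3,r2:Mul1,r3:Mul2
cycle 5: stall // r0:Add1,r1:3,r2:Mul1,r3:Mul2
cycle 6: CDB Mul1=49; issue MUL r3<-Mul1 // r0:Add1,r1:3,r2:49,r3:Mul1
cycle 7: issue ADD r0<-Add2 // r0:Add2,r1:3,r2:49,r3:Mul1
cycle 8: issue ADD r2<-Add3 // r0:Add2,r1:3,r2:Add3,r3:Mul1
cycle 9: stall // r0:Add2,r1:3,r2:Add3,r3:Mul1
cycle 10: stall // r0:Add2,r1:3,r2:Add3,r3:Mul1
cycle 11: CDB Mul1=2401; stall // r0:Add2,r1:3,r2:Add3,r3:2401
cycle 12: CDB Mul2=147; stall // r0:Add2,r1:3,r2:Add3,r3:2401
cycle 13: stall // r0:Add2,r1:3,r2:Add3,r3:2401
cycle 14: CDB Add2=2404; issue ADD r1<-Add2 // r0:2404,r1:Add2,r2:Add3,r3:2401
cycle 15: CDB Add1=196; issue ADD r3<-Add1 // r0:2404,r1:Add2,r2:Add3,r3:Add1
cycle 16: stall // r0:2404,r1:Add2,r2:Add3,r3:Add1
cycle 17: CDB Add2=2404; issue ADD r3<-Add2 // r0:2404,r1:2404,r2:Add3,r3:Add2
cycle 18: CDB Add3=2407 // r0:2404,r1:2404,r2:2407,r3:Add2
cycle 19: - // r0:2404,r1:2404,r2:2407,r3:Add2
cycle 20: - // r0:2404,r1:2404,r2:2407,r3:Add2
cycle 21: CDB Add1=4808 // r0:2404,r1:2404,r2:2407,r3:Add2
cycle 22: CDB Add2=4811 // r0:2404,r1:2404,r2:2407,r3:4811

STATUS = VALUE 4811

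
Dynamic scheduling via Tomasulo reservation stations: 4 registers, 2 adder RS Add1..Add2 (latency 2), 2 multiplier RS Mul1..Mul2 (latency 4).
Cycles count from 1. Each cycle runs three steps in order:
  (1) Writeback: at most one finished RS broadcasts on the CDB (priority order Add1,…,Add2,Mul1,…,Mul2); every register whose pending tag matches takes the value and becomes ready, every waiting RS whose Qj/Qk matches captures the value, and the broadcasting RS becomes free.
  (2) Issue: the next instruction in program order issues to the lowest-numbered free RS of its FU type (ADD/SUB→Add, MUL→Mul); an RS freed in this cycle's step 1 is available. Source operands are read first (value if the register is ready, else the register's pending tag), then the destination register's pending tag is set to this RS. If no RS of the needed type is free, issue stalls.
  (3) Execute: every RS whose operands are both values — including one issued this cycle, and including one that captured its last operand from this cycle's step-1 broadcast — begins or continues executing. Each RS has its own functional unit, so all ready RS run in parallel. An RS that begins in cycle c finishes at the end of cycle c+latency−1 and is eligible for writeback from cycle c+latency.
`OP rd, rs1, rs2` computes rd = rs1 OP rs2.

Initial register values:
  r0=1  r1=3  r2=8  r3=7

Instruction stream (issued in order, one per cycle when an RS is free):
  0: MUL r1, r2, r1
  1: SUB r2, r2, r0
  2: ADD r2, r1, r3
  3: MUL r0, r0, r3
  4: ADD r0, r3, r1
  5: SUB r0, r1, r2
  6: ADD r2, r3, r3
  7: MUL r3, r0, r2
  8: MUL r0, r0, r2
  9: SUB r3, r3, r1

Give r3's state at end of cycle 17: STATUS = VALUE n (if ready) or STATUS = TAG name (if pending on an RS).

STATUS = VALUE -122

  c1: issue MUL r1<-Mul1  regs: r0:1,r1:Mul1,r2:8,r3:7
  c2: issue SUB r2<-Add1  regs: r0:1,r1:Mul1,r2:Add1,r3:7
  c3: issue ADD r2<-Add2  regs: r0:1,r1:Mul1,r2:Add2,r3:7
  c4: CDB Add1=7; issue MUL r0<-Mul2  regs: r0:Mul2,r1:Mul1,r2:Add2,r3:7
  c5: CDB Mul1=24; issue ADD r0<-Add1  regs: r0:Add1,r1:24,r2:Add2,r3:7
  c6: stall  regs: r0:Add1,r1:24,r2:Add2,r3:7
  c7: CDB Add1=31; issue SUB r0<-Add1  regs: r0:Add1,r1:24,r2:Add2,r3:7
  c8: CDB Add2=31; issue ADD r2<-Add2  regs: r0:Add1,r1:24,r2:Add2,r3:7
  c9: CDB Mul2=7; issue MUL r3<-Mul1  regs: r0:Add1,r1:24,r2:Add2,r3:Mul1
  c10: CDB Add1=-7; issue MUL r0<-Mul2  regs: r0:Mul2,r1:24,r2:Add2,r3:Mul1
  c11: CDB Add2=14; issue SUB r3<-Add1  regs: r0:Mul2,r1:24,r2:14,r3:Add1
  c12: -  regs: r0:Mul2,r1:24,r2:14,r3:Add1
  c13: -  regs: r0:Mul2,r1:24,r2:14,r3:Add1
  c14: -  regs: r0:Mul2,r1:24,r2:14,r3:Add1
  c15: CDB Mul1=-98  regs: r0:Mul2,r1:24,r2:14,r3:Add1
  c16: CDB Mul2=-98  regs: r0:-98,r1:24,r2:14,r3:Add1
  c17: CDB Add1=-122  regs: r0:-98,r1:24,r2:14,r3:-122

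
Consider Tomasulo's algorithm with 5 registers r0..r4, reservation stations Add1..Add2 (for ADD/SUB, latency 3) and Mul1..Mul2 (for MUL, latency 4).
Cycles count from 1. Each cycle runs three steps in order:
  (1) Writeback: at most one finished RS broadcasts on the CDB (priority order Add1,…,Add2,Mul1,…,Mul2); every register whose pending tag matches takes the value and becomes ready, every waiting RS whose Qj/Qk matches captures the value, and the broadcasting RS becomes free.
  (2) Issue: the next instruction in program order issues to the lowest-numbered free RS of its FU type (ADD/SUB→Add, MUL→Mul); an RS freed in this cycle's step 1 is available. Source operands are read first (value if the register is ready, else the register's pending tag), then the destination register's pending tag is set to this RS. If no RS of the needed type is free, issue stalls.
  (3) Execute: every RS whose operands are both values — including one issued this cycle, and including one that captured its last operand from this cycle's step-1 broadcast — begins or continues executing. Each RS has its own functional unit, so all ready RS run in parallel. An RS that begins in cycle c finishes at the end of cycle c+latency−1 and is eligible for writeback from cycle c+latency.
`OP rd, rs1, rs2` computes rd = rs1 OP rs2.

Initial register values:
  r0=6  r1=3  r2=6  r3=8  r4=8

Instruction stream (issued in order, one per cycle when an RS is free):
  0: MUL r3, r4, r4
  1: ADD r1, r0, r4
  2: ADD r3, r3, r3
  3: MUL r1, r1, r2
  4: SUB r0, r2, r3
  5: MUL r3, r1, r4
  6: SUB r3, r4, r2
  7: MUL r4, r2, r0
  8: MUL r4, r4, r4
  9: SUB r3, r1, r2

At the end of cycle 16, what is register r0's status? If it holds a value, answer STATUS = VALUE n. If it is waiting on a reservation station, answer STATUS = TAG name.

STATUS = VALUE -122

  c1: issue MUL r3<-Mul1  regs: r0:6,r1:3,r2:6,r3:Mul1,r4:8
  c2: issue ADD r1<-Add1  regs: r0:6,r1:Add1,r2:6,r3:Mul1,r4:8
  c3: issue ADD r3<-Add2  regs: r0:6,r1:Add1,r2:6,r3:Add2,r4:8
  c4: issue MUL r1<-Mul2  regs: r0:6,r1:Mul2,r2:6,r3:Add2,r4:8
  c5: CDB Add1=14; issue SUB r0<-Add1  regs: r0:Add1,r1:Mul2,r2:6,r3:Add2,r4:8
  c6: CDB Mul1=64; issue MUL r3<-Mul1  regs: r0:Add1,r1:Mul2,r2:6,r3:Mul1,r4:8
  c7: stall  regs: r0:Add1,r1:Mul2,r2:6,r3:Mul1,r4:8
  c8: stall  regs: r0:Add1,r1:Mul2,r2:6,r3:Mul1,r4:8
  c9: CDB Add2=128; issue SUB r3<-Add2  regs: r0:Add1,r1:Mul2,r2:6,r3:Add2,r4:8
  c10: CDB Mul2=84; issue MUL r4<-Mul2  regs: r0:Add1,r1:84,r2:6,r3:Add2,r4:Mul2
  c11: stall  regs: r0:Add1,r1:84,r2:6,r3:Add2,r4:Mul2
  c12: CDB Add1=-122; stall  regs: r0:-122,r1:84,r2:6,r3:Add2,r4:Mul2
  c13: CDB Add2=2; stall  regs: r0:-122,r1:84,r2:6,r3:2,r4:Mul2
  c14: CDB Mul1=672; issue MUL r4<-Mul1  regs: r0:-122,r1:84,r2:6,r3:2,r4:Mul1
  c15: issue SUB r3<-Add1  regs: r0:-122,r1:84,r2:6,r3:Add1,r4:Mul1
  c16: CDB Mul2=-732  regs: r0:-122,r1:84,r2:6,r3:Add1,r4:Mul1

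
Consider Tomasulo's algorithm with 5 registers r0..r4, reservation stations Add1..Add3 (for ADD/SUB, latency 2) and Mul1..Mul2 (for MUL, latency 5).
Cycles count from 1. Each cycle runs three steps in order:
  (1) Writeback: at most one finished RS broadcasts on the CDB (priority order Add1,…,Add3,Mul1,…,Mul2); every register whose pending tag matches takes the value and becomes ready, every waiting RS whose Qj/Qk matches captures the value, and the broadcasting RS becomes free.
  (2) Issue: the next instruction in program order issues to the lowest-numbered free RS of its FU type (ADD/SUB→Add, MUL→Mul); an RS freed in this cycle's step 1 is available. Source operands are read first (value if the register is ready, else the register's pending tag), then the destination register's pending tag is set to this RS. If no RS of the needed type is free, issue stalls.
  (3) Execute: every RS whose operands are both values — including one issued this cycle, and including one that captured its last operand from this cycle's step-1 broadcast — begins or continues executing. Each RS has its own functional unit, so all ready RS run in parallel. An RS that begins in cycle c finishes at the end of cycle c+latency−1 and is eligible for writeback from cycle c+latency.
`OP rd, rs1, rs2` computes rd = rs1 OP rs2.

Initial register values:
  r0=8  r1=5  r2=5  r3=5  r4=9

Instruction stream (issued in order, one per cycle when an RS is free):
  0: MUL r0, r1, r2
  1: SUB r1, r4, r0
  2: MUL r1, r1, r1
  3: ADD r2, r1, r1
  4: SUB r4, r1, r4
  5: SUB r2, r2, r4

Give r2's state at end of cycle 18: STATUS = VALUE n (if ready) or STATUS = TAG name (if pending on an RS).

  c1: issue MUL r0<-Mul1  regs: r0:Mul1,r1:5,r2:5,r3:5,r4:9
  c2: issue SUB r1<-Add1  regs: r0:Mul1,r1:Add1,r2:5,r3:5,r4:9
  c3: issue MUL r1<-Mul2  regs: r0:Mul1,r1:Mul2,r2:5,r3:5,r4:9
  c4: issue ADD r2<-Add2  regs: r0:Mul1,r1:Mul2,r2:Add2,r3:5,r4:9
  c5: issue SUB r4<-Add3  regs: r0:Mul1,r1:Mul2,r2:Add2,r3:5,r4:Add3
  c6: CDB Mul1=25; stall  regs: r0:25,r1:Mul2,r2:Add2,r3:5,r4:Add3
  c7: stall  regs: r0:25,r1:Mul2,r2:Add2,r3:5,r4:Add3
  c8: CDB Add1=-16; issue SUB r2<-Add1  regs: r0:25,r1:Mul2,r2:Add1,r3:5,r4:Add3
  c9: -  regs: r0:25,r1:Mul2,r2:Add1,r3:5,r4:Add3
  c10: -  regs: r0:25,r1:Mul2,r2:Add1,r3:5,r4:Add3
  c11: -  regs: r0:25,r1:Mul2,r2:Add1,r3:5,r4:Add3
  c12: -  regs: r0:25,r1:Mul2,r2:Add1,r3:5,r4:Add3
  c13: CDB Mul2=256  regs: r0:25,r1:256,r2:Add1,r3:5,r4:Add3
  c14: -  regs: r0:25,r1:256,r2:Add1,r3:5,r4:Add3
  c15: CDB Add2=512  regs: r0:25,r1:256,r2:Add1,r3:5,r4:Add3
  c16: CDB Add3=247  regs: r0:25,r1:256,r2:Add1,r3:5,r4:247
  c17: -  regs: r0:25,r1:256,r2:Add1,r3:5,r4:247
  c18: CDB Add1=265  regs: r0:25,r1:256,r2:265,r3:5,r4:247

STATUS = VALUE 265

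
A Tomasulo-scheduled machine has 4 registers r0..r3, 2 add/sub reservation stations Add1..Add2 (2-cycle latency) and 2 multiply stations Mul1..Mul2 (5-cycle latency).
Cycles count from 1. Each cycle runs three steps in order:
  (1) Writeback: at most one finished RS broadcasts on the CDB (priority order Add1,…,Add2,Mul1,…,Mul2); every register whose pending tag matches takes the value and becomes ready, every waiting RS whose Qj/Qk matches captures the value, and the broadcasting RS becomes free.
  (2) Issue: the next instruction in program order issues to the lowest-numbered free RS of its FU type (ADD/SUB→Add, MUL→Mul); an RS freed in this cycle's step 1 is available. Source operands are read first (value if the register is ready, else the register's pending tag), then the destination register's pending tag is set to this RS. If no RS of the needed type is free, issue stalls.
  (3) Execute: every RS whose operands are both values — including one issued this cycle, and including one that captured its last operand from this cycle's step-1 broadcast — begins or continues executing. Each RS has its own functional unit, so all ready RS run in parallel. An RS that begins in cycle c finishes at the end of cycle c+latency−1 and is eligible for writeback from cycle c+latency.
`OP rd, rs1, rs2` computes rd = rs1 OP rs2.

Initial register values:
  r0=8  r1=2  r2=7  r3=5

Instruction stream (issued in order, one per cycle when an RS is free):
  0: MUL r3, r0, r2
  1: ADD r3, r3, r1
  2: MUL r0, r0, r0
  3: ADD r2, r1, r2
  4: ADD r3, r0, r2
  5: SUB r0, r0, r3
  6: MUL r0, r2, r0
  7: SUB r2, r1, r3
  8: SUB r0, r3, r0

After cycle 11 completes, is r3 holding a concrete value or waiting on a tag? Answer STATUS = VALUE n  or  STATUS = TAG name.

STATUS = VALUE 73

cycle 1: issue MUL r3<-Mul1 // r0:8,r1:2,r2:7,r3:Mul1
cycle 2: issue ADD r3<-Add1 // r0:8,r1:2,r2:7,r3:Add1
cycle 3: issue MUL r0<-Mul2 // r0:Mul2,r1:2,r2:7,r3:Add1
cycle 4: issue ADD r2<-Add2 // r0:Mul2,r1:2,r2:Add2,r3:Add1
cycle 5: stall // r0:Mul2,r1:2,r2:Add2,r3:Add1
cycle 6: CDB Add2=9; issue ADD r3<-Add2 // r0:Mul2,r1:2,r2:9,r3:Add2
cycle 7: CDB Mul1=56; stall // r0:Mul2,r1:2,r2:9,r3:Add2
cycle 8: CDB Mul2=64; stall // r0:64,r1:2,r2:9,r3:Add2
cycle 9: CDB Add1=58; issue SUB r0<-Add1 // r0:Add1,r1:2,r2:9,r3:Add2
cycle 10: CDB Add2=73; issue MUL r0<-Mul1 // r0:Mul1,r1:2,r2:9,r3:73
cycle 11: issue SUB r2<-Add2 // r0:Mul1,r1:2,r2:Add2,r3:73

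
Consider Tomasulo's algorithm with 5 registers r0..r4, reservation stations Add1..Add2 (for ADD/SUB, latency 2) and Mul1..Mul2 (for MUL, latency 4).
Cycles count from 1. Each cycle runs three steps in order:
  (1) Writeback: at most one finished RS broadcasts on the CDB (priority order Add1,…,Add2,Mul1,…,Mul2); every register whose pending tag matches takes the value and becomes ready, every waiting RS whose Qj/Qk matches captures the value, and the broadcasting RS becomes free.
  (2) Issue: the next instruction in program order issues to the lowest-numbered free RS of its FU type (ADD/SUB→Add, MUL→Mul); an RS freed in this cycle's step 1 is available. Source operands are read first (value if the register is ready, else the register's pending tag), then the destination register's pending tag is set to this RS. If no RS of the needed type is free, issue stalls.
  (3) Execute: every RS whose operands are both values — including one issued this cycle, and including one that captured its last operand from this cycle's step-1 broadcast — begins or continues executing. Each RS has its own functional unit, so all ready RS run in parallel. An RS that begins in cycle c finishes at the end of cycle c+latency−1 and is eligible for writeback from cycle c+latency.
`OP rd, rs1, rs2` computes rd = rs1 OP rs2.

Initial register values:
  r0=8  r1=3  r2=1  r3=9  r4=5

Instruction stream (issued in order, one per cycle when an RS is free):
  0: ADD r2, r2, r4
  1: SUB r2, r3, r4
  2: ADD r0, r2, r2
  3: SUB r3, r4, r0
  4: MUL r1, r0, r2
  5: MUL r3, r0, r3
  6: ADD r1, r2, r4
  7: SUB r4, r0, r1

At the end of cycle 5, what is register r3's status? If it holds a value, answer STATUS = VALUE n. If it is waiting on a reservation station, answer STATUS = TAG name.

STATUS = TAG Add2

cycle 1: issue ADD r2<-Add1 // r0:8,r1:3,r2:Add1,r3:9,r4:5
cycle 2: issue SUB r2<-Add2 // r0:8,r1:3,r2:Add2,r3:9,r4:5
cycle 3: CDB Add1=6; issue ADD r0<-Add1 // r0:Add1,r1:3,r2:Add2,r3:9,r4:5
cycle 4: CDB Add2=4; issue SUB r3<-Add2 // r0:Add1,r1:3,r2:4,r3:Add2,r4:5
cycle 5: issue MUL r1<-Mul1 // r0:Add1,r1:Mul1,r2:4,r3:Add2,r4:5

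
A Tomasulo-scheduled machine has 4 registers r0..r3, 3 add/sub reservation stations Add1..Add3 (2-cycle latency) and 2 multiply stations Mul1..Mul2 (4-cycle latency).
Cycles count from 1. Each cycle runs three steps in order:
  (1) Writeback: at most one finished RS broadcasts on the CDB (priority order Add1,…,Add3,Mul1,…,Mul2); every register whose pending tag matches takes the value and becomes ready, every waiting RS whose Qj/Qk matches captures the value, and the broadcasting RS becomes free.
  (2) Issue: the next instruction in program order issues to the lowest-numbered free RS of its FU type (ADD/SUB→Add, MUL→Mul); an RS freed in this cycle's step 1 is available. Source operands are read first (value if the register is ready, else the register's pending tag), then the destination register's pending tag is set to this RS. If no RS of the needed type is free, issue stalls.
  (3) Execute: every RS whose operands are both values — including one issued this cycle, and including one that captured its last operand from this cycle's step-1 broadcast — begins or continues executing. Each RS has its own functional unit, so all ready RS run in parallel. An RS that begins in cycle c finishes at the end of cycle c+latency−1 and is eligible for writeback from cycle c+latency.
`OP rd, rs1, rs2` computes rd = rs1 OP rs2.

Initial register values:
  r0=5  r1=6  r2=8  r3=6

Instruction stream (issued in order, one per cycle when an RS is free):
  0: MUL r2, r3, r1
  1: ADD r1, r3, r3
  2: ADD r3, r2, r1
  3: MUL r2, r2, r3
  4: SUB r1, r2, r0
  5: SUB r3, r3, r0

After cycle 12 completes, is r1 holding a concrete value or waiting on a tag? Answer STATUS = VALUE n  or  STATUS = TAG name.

STATUS = TAG Add1

  c1: issue MUL r2<-Mul1  regs: r0:5,r1:6,r2:Mul1,r3:6
  c2: issue ADD r1<-Add1  regs: r0:5,r1:Add1,r2:Mul1,r3:6
  c3: issue ADD r3<-Add2  regs: r0:5,r1:Add1,r2:Mul1,r3:Add2
  c4: CDB Add1=12; issue MUL r2<-Mul2  regs: r0:5,r1:12,r2:Mul2,r3:Add2
  c5: CDB Mul1=36; issue SUB r1<-Add1  regs: r0:5,r1:Add1,r2:Mul2,r3:Add2
  c6: issue SUB r3<-Add3  regs: r0:5,r1:Add1,r2:Mul2,r3:Add3
  c7: CDB Add2=48  regs: r0:5,r1:Add1,r2:Mul2,r3:Add3
  c8: -  regs: r0:5,r1:Add1,r2:Mul2,r3:Add3
  c9: CDB Add3=43  regs: r0:5,r1:Add1,r2:Mul2,r3:43
  c10: -  regs: r0:5,r1:Add1,r2:Mul2,r3:43
  c11: CDB Mul2=1728  regs: r0:5,r1:Add1,r2:1728,r3:43
  c12: -  regs: r0:5,r1:Add1,r2:1728,r3:43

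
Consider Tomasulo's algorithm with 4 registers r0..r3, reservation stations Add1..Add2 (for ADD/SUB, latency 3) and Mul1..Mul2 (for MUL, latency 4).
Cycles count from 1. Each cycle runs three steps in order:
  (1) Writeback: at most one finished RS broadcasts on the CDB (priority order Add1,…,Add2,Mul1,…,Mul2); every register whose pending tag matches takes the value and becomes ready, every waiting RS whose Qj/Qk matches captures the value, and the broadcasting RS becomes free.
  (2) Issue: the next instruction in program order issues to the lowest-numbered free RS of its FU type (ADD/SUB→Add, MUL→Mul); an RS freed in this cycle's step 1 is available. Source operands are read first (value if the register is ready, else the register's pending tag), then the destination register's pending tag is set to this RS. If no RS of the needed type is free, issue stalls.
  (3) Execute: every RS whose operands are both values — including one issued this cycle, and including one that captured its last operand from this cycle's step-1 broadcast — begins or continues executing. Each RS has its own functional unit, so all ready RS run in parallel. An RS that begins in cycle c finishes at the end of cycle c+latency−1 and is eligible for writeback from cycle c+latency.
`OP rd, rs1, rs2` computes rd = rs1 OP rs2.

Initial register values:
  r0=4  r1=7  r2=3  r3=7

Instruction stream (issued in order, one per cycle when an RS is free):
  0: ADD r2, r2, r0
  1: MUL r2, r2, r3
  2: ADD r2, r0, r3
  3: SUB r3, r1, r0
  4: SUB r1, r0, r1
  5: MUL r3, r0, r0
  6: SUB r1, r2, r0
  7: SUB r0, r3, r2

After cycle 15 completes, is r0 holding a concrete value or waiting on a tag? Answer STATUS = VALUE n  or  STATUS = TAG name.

  c1: issue ADD r2<-Add1  regs: r0:4,r1:7,r2:Add1,r3:7
  c2: issue MUL r2<-Mul1  regs: r0:4,r1:7,r2:Mul1,r3:7
  c3: issue ADD r2<-Add2  regs: r0:4,r1:7,r2:Add2,r3:7
  c4: CDB Add1=7; issue SUB r3<-Add1  regs: r0:4,r1:7,r2:Add2,r3:Add1
  c5: stall  regs: r0:4,r1:7,r2:Add2,r3:Add1
  c6: CDB Add2=11; issue SUB r1<-Add2  regs: r0:4,r1:Add2,r2:11,r3:Add1
  c7: CDB Add1=3; issue MUL r3<-Mul2  regs: r0:4,r1:Add2,r2:11,r3:Mul2
  c8: CDB Mul1=49; issue SUB r1<-Add1  regs: r0:4,r1:Add1,r2:11,r3:Mul2
  c9: CDB Add2=-3; issue SUB r0<-Add2  regs: r0:Add2,r1:Add1,r2:11,r3:Mul2
  c10: -  regs: r0:Add2,r1:Add1,r2:11,r3:Mul2
  c11: CDB Add1=7  regs: r0:Add2,r1:7,r2:11,r3:Mul2
  c12: CDB Mul2=16  regs: r0:Add2,r1:7,r2:11,r3:16
  c13: -  regs: r0:Add2,r1:7,r2:11,r3:16
  c14: -  regs: r0:Add2,r1:7,r2:11,r3:16
  c15: CDB Add2=5  regs: r0:5,r1:7,r2:11,r3:16

STATUS = VALUE 5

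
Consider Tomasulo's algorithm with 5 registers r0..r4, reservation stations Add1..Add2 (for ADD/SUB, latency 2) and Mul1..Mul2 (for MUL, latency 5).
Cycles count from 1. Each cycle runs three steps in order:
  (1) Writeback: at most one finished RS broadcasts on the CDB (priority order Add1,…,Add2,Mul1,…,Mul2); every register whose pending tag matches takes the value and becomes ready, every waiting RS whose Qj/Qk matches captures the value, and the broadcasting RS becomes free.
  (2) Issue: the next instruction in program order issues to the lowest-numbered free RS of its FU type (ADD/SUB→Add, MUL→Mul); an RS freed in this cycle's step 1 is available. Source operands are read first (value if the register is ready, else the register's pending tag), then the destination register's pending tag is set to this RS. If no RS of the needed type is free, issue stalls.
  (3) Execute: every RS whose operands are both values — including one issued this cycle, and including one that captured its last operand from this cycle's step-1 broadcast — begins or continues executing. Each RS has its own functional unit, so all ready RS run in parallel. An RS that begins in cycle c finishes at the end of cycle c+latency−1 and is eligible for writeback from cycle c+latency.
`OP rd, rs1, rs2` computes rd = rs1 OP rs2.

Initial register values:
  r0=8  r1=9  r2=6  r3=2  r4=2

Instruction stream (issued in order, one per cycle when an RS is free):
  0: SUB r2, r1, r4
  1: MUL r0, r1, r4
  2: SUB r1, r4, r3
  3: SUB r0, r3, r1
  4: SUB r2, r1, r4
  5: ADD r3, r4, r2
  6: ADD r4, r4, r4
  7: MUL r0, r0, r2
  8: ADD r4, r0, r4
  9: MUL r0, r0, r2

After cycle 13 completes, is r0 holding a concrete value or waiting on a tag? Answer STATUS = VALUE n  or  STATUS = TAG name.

STATUS = TAG Mul1

c1: issue SUB r2<-Add1 | r0:8,r1:9,r2:Add1,r3:2,r4:2
c2: issue MUL r0<-Mul1 | r0:Mul1,r1:9,r2:Add1,r3:2,r4:2
c3: CDB Add1=7; issue SUB r1<-Add1 | r0:Mul1,r1:Add1,r2:7,r3:2,r4:2
c4: issue SUB r0<-Add2 | r0:Add2,r1:Add1,r2:7,r3:2,r4:2
c5: CDB Add1=0; issue SUB r2<-Add1 | r0:Add2,r1:0,r2:Add1,r3:2,r4:2
c6: stall | r0:Add2,r1:0,r2:Add1,r3:2,r4:2
c7: CDB Add1=-2; issue ADD r3<-Add1 | r0:Add2,r1:0,r2:-2,r3:Add1,r4:2
c8: CDB Add2=2; issue ADD r4<-Add2 | r0:2,r1:0,r2:-2,r3:Add1,r4:Add2
c9: CDB Add1=0; issue MUL r0<-Mul2 | r0:Mul2,r1:0,r2:-2,r3:0,r4:Add2
c10: CDB Add2=4; issue ADD r4<-Add1 | r0:Mul2,r1:0,r2:-2,r3:0,r4:Add1
c11: CDB Mul1=18; issue MUL r0<-Mul1 | r0:Mul1,r1:0,r2:-2,r3:0,r4:Add1
c12: - | r0:Mul1,r1:0,r2:-2,r3:0,r4:Add1
c13: - | r0:Mul1,r1:0,r2:-2,r3:0,r4:Add1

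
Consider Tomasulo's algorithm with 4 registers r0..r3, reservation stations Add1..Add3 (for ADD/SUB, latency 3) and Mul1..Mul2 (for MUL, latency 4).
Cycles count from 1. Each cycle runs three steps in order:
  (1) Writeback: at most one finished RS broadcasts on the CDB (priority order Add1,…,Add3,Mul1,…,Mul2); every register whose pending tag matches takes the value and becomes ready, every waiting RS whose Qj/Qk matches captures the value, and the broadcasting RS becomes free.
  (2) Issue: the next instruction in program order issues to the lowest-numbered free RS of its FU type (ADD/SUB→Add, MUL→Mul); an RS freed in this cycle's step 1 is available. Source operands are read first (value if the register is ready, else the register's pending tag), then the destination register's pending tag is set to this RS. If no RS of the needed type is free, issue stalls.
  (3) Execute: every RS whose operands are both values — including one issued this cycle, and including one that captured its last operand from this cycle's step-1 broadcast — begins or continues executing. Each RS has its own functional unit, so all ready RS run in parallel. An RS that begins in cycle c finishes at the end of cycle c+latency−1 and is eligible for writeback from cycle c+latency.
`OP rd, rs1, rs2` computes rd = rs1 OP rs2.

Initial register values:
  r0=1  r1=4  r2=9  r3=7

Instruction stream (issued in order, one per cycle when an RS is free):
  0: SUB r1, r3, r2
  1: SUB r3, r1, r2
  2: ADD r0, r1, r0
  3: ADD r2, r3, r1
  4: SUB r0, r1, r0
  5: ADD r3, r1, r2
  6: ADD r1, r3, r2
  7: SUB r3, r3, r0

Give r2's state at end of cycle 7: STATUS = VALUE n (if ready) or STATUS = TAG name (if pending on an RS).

cycle 1: issue SUB r1<-Add1 // r0:1,r1:Add1,r2:9,r3:7
cycle 2: issue SUB r3<-Add2 // r0:1,r1:Add1,r2:9,r3:Add2
cycle 3: issue ADD r0<-Add3 // r0:Add3,r1:Add1,r2:9,r3:Add2
cycle 4: CDB Add1=-2; issue ADD r2<-Add1 // r0:Add3,r1:-2,r2:Add1,r3:Add2
cycle 5: stall // r0:Add3,r1:-2,r2:Add1,r3:Add2
cycle 6: stall // r0:Add3,r1:-2,r2:Add1,r3:Add2
cycle 7: CDB Add2=-11; issue SUB r0<-Add2 // r0:Add2,r1:-2,r2:Add1,r3:-11

STATUS = TAG Add1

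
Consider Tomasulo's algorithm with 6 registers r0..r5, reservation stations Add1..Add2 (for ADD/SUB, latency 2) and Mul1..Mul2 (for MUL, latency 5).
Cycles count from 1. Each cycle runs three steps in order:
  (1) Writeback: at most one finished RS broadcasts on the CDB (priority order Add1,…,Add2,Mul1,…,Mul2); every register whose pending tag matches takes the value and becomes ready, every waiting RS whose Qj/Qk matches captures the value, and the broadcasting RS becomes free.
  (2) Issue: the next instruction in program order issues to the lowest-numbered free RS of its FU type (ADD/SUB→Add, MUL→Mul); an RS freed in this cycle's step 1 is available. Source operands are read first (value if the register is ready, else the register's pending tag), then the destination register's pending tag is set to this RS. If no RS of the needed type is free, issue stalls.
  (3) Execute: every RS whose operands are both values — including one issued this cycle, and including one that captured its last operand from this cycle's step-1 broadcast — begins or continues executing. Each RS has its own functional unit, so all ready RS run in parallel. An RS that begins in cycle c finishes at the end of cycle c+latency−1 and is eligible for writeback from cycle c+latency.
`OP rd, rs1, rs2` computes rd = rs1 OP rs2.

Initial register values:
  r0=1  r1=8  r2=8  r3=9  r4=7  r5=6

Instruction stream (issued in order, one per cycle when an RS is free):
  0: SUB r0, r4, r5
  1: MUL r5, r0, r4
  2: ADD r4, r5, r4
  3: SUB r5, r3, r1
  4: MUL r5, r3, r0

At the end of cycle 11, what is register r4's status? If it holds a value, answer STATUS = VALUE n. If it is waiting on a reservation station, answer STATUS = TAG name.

cycle 1: issue SUB r0<-Add1 // r0:Add1,r1:8,r2:8,r3:9,r4:7,r5:6
cycle 2: issue MUL r5<-Mul1 // r0:Add1,r1:8,r2:8,r3:9,r4:7,r5:Mul1
cycle 3: CDB Add1=1; issue ADD r4<-Add1 // r0:1,r1:8,r2:8,r3:9,r4:Add1,r5:Mul1
cycle 4: issue SUB r5<-Add2 // r0:1,r1:8,r2:8,r3:9,r4:Add1,r5:Add2
cycle 5: issue MUL r5<-Mul2 // r0:1,r1:8,r2:8,r3:9,r4:Add1,r5:Mul2
cycle 6: CDB Add2=1 // r0:1,r1:8,r2:8,r3:9,r4:Add1,r5:Mul2
cycle 7: - // r0:1,r1:8,r2:8,r3:9,r4:Add1,r5:Mul2
cycle 8: CDB Mul1=7 // r0:1,r1:8,r2:8,r3:9,r4:Add1,r5:Mul2
cycle 9: - // r0:1,r1:8,r2:8,r3:9,r4:Add1,r5:Mul2
cycle 10: CDB Add1=14 // r0:1,r1:8,r2:8,r3:9,r4:14,r5:Mul2
cycle 11: CDB Mul2=9 // r0:1,r1:8,r2:8,r3:9,r4:14,r5:9

STATUS = VALUE 14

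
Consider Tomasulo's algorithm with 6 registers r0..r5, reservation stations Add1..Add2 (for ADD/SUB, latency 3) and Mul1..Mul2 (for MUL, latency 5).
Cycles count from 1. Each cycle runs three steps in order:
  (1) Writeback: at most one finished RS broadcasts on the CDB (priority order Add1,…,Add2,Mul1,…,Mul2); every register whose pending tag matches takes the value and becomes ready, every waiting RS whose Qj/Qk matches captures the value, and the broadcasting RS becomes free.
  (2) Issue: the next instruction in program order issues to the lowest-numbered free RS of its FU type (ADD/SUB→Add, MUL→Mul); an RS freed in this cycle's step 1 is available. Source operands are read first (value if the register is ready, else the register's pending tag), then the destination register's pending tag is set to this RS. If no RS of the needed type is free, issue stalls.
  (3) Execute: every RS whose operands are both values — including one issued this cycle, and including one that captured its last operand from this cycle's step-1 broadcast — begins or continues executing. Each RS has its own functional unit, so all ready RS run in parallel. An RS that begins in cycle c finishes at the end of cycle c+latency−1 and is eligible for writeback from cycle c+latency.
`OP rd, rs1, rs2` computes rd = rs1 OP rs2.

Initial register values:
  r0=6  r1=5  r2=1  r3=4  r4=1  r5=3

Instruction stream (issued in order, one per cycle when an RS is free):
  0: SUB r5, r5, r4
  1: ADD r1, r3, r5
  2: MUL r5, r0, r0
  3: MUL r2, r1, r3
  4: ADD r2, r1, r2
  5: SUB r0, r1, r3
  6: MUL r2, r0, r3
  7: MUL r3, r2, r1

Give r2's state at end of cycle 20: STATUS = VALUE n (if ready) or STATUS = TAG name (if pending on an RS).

STATUS = VALUE 8

c1: issue SUB r5<-Add1 | r0:6,r1:5,r2:1,r3:4,r4:1,r5:Add1
c2: issue ADD r1<-Add2 | r0:6,r1:Add2,r2:1,r3:4,r4:1,r5:Add1
c3: issue MUL r5<-Mul1 | r0:6,r1:Add2,r2:1,r3:4,r4:1,r5:Mul1
c4: CDB Add1=2; issue MUL r2<-Mul2 | r0:6,r1:Add2,r2:Mul2,r3:4,r4:1,r5:Mul1
c5: issue ADD r2<-Add1 | r0:6,r1:Add2,r2:Add1,r3:4,r4:1,r5:Mul1
c6: stall | r0:6,r1:Add2,r2:Add1,r3:4,r4:1,r5:Mul1
c7: CDB Add2=6; issue SUB r0<-Add2 | r0:Add2,r1:6,r2:Add1,r3:4,r4:1,r5:Mul1
c8: CDB Mul1=36; issue MUL r2<-Mul1 | r0:Add2,r1:6,r2:Mul1,r3:4,r4:1,r5:36
c9: stall | r0:Add2,r1:6,r2:Mul1,r3:4,r4:1,r5:36
c10: CDB Add2=2; stall | r0:2,r1:6,r2:Mul1,r3:4,r4:1,r5:36
c11: stall | r0:2,r1:6,r2:Mul1,r3:4,r4:1,r5:36
c12: CDB Mul2=24; issue MUL r3<-Mul2 | r0:2,r1:6,r2:Mul1,r3:Mul2,r4:1,r5:36
c13: - | r0:2,r1:6,r2:Mul1,r3:Mul2,r4:1,r5:36
c14: - | r0:2,r1:6,r2:Mul1,r3:Mul2,r4:1,r5:36
c15: CDB Add1=30 | r0:2,r1:6,r2:Mul1,r3:Mul2,r4:1,r5:36
c16: CDB Mul1=8 | r0:2,r1:6,r2:8,r3:Mul2,r4:1,r5:36
c17: - | r0:2,r1:6,r2:8,r3:Mul2,r4:1,r5:36
c18: - | r0:2,r1:6,r2:8,r3:Mul2,r4:1,r5:36
c19: - | r0:2,r1:6,r2:8,r3:Mul2,r4:1,r5:36
c20: - | r0:2,r1:6,r2:8,r3:Mul2,r4:1,r5:36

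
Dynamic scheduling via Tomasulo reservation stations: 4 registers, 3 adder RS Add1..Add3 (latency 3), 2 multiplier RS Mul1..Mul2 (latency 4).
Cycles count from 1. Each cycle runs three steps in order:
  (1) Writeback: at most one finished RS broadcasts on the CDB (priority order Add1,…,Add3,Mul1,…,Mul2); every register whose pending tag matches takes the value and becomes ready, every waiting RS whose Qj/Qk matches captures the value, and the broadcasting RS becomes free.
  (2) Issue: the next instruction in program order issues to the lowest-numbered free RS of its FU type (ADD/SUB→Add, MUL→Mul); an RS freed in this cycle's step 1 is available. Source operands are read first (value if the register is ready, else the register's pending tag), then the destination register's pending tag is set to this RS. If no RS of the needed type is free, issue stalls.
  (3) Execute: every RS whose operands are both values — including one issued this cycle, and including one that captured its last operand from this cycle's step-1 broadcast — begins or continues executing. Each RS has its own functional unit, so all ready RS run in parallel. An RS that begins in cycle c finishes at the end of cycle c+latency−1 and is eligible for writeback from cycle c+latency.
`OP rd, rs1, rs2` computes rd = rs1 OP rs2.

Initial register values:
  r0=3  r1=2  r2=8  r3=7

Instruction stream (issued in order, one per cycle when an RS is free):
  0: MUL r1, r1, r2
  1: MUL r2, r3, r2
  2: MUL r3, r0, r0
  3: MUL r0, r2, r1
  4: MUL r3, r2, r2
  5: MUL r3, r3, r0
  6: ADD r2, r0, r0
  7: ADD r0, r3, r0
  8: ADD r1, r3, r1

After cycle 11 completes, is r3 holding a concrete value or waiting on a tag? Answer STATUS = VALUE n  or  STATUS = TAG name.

  c1: issue MUL r1<-Mul1  regs: r0:3,r1:Mul1,r2:8,r3:7
  c2: issue MUL r2<-Mul2  regs: r0:3,r1:Mul1,r2:Mul2,r3:7
  c3: stall  regs: r0:3,r1:Mul1,r2:Mul2,r3:7
  c4: stall  regs: r0:3,r1:Mul1,r2:Mul2,r3:7
  c5: CDB Mul1=16; issue MUL r3<-Mul1  regs: r0:3,r1:16,r2:Mul2,r3:Mul1
  c6: CDB Mul2=56; issue MUL r0<-Mul2  regs: r0:Mul2,r1:16,r2:56,r3:Mul1
  c7: stall  regs: r0:Mul2,r1:16,r2:56,r3:Mul1
  c8: stall  regs: r0:Mul2,r1:16,r2:56,r3:Mul1
  c9: CDB Mul1=9; issue MUL r3<-Mul1  regs: r0:Mul2,r1:16,r2:56,r3:Mul1
  c10: CDB Mul2=896; issue MUL r3<-Mul2  regs: r0:896,r1:16,r2:56,r3:Mul2
  c11: issue ADD r2<-Add1  regs: r0:896,r1:16,r2:Add1,r3:Mul2

STATUS = TAG Mul2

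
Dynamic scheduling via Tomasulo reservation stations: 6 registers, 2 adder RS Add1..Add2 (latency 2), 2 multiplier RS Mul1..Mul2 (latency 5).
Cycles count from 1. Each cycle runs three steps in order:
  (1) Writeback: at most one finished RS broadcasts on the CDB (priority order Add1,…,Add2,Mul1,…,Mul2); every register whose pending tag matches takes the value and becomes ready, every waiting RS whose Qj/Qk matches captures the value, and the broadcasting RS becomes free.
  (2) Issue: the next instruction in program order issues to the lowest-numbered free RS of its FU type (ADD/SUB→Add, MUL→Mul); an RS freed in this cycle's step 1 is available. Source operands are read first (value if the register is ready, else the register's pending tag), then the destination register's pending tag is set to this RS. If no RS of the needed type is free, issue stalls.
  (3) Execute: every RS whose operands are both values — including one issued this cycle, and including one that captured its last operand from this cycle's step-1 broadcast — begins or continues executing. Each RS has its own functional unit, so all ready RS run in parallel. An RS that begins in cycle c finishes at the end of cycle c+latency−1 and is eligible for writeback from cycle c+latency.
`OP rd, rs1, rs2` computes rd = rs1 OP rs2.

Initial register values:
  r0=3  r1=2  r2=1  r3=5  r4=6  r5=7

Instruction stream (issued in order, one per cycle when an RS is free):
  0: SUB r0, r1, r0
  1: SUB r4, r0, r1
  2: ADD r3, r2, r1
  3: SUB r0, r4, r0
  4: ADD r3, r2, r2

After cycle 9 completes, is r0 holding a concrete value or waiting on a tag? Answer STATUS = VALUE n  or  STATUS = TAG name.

  c1: issue SUB r0<-Add1  regs: r0:Add1,r1:2,r2:1,r3:5,r4:6,r5:7
  c2: issue SUB r4<-Add2  regs: r0:Add1,r1:2,r2:1,r3:5,r4:Add2,r5:7
  c3: CDB Add1=-1; issue ADD r3<-Add1  regs: r0:-1,r1:2,r2:1,r3:Add1,r4:Add2,r5:7
  c4: stall  regs: r0:-1,r1:2,r2:1,r3:Add1,r4:Add2,r5:7
  c5: CDB Add1=3; issue SUB r0<-Add1  regs: r0:Add1,r1:2,r2:1,r3:3,r4:Add2,r5:7
  c6: CDB Add2=-3; issue ADD r3<-Add2  regs: r0:Add1,r1:2,r2:1,r3:Add2,r4:-3,r5:7
  c7: -  regs: r0:Add1,r1:2,r2:1,r3:Add2,r4:-3,r5:7
  c8: CDB Add1=-2  regs: r0:-2,r1:2,r2:1,r3:Add2,r4:-3,r5:7
  c9: CDB Add2=2  regs: r0:-2,r1:2,r2:1,r3:2,r4:-3,r5:7

STATUS = VALUE -2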